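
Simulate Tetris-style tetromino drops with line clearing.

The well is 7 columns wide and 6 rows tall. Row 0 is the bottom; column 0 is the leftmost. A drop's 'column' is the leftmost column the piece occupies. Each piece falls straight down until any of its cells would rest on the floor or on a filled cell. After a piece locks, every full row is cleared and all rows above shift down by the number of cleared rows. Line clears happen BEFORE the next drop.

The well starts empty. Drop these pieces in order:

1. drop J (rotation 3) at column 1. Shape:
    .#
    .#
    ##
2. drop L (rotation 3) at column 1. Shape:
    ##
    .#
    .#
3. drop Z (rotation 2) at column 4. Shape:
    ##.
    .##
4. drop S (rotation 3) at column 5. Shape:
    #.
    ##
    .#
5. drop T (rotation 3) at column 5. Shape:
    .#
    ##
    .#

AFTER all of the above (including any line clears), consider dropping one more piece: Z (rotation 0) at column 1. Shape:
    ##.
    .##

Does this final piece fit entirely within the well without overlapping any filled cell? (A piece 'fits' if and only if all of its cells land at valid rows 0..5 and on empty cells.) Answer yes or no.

Drop 1: J rot3 at col 1 lands with bottom-row=0; cleared 0 line(s) (total 0); column heights now [0 1 3 0 0 0 0], max=3
Drop 2: L rot3 at col 1 lands with bottom-row=3; cleared 0 line(s) (total 0); column heights now [0 6 6 0 0 0 0], max=6
Drop 3: Z rot2 at col 4 lands with bottom-row=0; cleared 0 line(s) (total 0); column heights now [0 6 6 0 2 2 1], max=6
Drop 4: S rot3 at col 5 lands with bottom-row=1; cleared 0 line(s) (total 0); column heights now [0 6 6 0 2 4 3], max=6
Drop 5: T rot3 at col 5 lands with bottom-row=3; cleared 0 line(s) (total 0); column heights now [0 6 6 0 2 5 6], max=6
Test piece Z rot0 at col 1 (width 3): heights before test = [0 6 6 0 2 5 6]; fits = False

Answer: no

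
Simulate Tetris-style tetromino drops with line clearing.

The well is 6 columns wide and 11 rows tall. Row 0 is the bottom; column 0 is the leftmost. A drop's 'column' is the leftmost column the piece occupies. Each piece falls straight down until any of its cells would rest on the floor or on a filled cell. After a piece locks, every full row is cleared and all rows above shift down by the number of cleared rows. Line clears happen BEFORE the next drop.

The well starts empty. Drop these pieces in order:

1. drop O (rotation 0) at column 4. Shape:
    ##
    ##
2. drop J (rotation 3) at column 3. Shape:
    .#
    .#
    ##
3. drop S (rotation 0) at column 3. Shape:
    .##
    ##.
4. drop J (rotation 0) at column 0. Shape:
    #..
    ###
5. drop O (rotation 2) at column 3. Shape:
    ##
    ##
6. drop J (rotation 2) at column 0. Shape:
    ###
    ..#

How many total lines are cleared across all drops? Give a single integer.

Drop 1: O rot0 at col 4 lands with bottom-row=0; cleared 0 line(s) (total 0); column heights now [0 0 0 0 2 2], max=2
Drop 2: J rot3 at col 3 lands with bottom-row=2; cleared 0 line(s) (total 0); column heights now [0 0 0 3 5 2], max=5
Drop 3: S rot0 at col 3 lands with bottom-row=5; cleared 0 line(s) (total 0); column heights now [0 0 0 6 7 7], max=7
Drop 4: J rot0 at col 0 lands with bottom-row=0; cleared 0 line(s) (total 0); column heights now [2 1 1 6 7 7], max=7
Drop 5: O rot2 at col 3 lands with bottom-row=7; cleared 0 line(s) (total 0); column heights now [2 1 1 9 9 7], max=9
Drop 6: J rot2 at col 0 lands with bottom-row=1; cleared 0 line(s) (total 0); column heights now [3 3 3 9 9 7], max=9

Answer: 0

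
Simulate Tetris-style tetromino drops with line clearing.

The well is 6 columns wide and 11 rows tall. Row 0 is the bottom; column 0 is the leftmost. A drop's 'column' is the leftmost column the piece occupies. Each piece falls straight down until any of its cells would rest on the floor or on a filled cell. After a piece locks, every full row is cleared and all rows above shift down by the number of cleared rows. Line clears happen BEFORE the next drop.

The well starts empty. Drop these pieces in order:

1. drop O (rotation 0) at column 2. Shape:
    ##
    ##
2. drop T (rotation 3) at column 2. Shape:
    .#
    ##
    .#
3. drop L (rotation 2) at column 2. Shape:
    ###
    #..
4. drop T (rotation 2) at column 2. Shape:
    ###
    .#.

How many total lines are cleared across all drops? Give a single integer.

Drop 1: O rot0 at col 2 lands with bottom-row=0; cleared 0 line(s) (total 0); column heights now [0 0 2 2 0 0], max=2
Drop 2: T rot3 at col 2 lands with bottom-row=2; cleared 0 line(s) (total 0); column heights now [0 0 4 5 0 0], max=5
Drop 3: L rot2 at col 2 lands with bottom-row=4; cleared 0 line(s) (total 0); column heights now [0 0 6 6 6 0], max=6
Drop 4: T rot2 at col 2 lands with bottom-row=6; cleared 0 line(s) (total 0); column heights now [0 0 8 8 8 0], max=8

Answer: 0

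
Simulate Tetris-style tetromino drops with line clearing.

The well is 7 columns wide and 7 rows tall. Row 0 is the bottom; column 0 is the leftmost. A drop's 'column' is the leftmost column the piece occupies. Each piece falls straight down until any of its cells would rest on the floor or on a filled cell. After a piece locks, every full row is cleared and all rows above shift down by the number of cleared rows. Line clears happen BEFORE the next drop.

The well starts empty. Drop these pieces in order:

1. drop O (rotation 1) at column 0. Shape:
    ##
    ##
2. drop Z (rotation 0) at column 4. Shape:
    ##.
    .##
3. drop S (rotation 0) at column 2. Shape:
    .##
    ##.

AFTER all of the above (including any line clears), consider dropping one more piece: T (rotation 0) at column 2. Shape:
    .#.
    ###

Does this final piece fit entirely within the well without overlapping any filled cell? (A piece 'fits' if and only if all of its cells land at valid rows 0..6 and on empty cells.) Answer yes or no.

Answer: yes

Derivation:
Drop 1: O rot1 at col 0 lands with bottom-row=0; cleared 0 line(s) (total 0); column heights now [2 2 0 0 0 0 0], max=2
Drop 2: Z rot0 at col 4 lands with bottom-row=0; cleared 0 line(s) (total 0); column heights now [2 2 0 0 2 2 1], max=2
Drop 3: S rot0 at col 2 lands with bottom-row=1; cleared 0 line(s) (total 0); column heights now [2 2 2 3 3 2 1], max=3
Test piece T rot0 at col 2 (width 3): heights before test = [2 2 2 3 3 2 1]; fits = True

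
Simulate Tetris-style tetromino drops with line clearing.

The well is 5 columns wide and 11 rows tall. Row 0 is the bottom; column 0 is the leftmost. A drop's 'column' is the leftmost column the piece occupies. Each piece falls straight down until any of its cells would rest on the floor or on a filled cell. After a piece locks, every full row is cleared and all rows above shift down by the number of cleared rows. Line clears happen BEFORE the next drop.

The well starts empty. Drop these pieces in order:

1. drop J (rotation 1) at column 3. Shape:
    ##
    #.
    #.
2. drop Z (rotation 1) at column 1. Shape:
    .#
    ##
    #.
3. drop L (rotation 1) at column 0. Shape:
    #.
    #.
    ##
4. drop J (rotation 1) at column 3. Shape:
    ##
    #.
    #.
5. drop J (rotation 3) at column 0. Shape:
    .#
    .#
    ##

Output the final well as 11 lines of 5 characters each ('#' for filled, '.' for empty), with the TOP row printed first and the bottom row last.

Answer: .....
.....
.....
.....
.#...
.#...
##.##
#..#.
#..#.
.###.
.#.#.

Derivation:
Drop 1: J rot1 at col 3 lands with bottom-row=0; cleared 0 line(s) (total 0); column heights now [0 0 0 3 3], max=3
Drop 2: Z rot1 at col 1 lands with bottom-row=0; cleared 0 line(s) (total 0); column heights now [0 2 3 3 3], max=3
Drop 3: L rot1 at col 0 lands with bottom-row=2; cleared 1 line(s) (total 1); column heights now [4 2 2 2 0], max=4
Drop 4: J rot1 at col 3 lands with bottom-row=2; cleared 0 line(s) (total 1); column heights now [4 2 2 5 5], max=5
Drop 5: J rot3 at col 0 lands with bottom-row=4; cleared 0 line(s) (total 1); column heights now [5 7 2 5 5], max=7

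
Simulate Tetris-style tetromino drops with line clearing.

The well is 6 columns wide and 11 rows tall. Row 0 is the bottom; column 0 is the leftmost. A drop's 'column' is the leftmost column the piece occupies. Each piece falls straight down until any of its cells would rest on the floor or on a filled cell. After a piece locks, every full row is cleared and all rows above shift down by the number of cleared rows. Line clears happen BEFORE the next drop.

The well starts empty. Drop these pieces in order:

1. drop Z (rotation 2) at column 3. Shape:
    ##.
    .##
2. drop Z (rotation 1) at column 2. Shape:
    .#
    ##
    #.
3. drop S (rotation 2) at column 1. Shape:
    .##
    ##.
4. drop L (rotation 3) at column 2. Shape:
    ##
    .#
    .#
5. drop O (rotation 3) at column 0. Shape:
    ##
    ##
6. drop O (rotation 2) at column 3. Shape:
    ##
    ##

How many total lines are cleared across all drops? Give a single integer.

Answer: 0

Derivation:
Drop 1: Z rot2 at col 3 lands with bottom-row=0; cleared 0 line(s) (total 0); column heights now [0 0 0 2 2 1], max=2
Drop 2: Z rot1 at col 2 lands with bottom-row=1; cleared 0 line(s) (total 0); column heights now [0 0 3 4 2 1], max=4
Drop 3: S rot2 at col 1 lands with bottom-row=3; cleared 0 line(s) (total 0); column heights now [0 4 5 5 2 1], max=5
Drop 4: L rot3 at col 2 lands with bottom-row=5; cleared 0 line(s) (total 0); column heights now [0 4 8 8 2 1], max=8
Drop 5: O rot3 at col 0 lands with bottom-row=4; cleared 0 line(s) (total 0); column heights now [6 6 8 8 2 1], max=8
Drop 6: O rot2 at col 3 lands with bottom-row=8; cleared 0 line(s) (total 0); column heights now [6 6 8 10 10 1], max=10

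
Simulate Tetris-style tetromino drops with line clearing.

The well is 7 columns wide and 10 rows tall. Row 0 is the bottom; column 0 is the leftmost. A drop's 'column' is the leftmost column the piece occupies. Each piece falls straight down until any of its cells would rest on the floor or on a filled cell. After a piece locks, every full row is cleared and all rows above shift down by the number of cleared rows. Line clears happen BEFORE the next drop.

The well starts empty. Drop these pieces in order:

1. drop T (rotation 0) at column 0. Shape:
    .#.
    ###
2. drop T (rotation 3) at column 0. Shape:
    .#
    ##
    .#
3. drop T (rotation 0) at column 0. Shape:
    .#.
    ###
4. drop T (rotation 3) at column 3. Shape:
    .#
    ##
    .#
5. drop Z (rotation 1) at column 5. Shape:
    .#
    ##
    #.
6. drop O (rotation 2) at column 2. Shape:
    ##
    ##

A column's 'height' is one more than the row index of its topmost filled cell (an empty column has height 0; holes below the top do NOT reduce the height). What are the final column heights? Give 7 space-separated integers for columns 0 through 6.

Answer: 6 7 8 8 3 2 3

Derivation:
Drop 1: T rot0 at col 0 lands with bottom-row=0; cleared 0 line(s) (total 0); column heights now [1 2 1 0 0 0 0], max=2
Drop 2: T rot3 at col 0 lands with bottom-row=2; cleared 0 line(s) (total 0); column heights now [4 5 1 0 0 0 0], max=5
Drop 3: T rot0 at col 0 lands with bottom-row=5; cleared 0 line(s) (total 0); column heights now [6 7 6 0 0 0 0], max=7
Drop 4: T rot3 at col 3 lands with bottom-row=0; cleared 0 line(s) (total 0); column heights now [6 7 6 2 3 0 0], max=7
Drop 5: Z rot1 at col 5 lands with bottom-row=0; cleared 0 line(s) (total 0); column heights now [6 7 6 2 3 2 3], max=7
Drop 6: O rot2 at col 2 lands with bottom-row=6; cleared 0 line(s) (total 0); column heights now [6 7 8 8 3 2 3], max=8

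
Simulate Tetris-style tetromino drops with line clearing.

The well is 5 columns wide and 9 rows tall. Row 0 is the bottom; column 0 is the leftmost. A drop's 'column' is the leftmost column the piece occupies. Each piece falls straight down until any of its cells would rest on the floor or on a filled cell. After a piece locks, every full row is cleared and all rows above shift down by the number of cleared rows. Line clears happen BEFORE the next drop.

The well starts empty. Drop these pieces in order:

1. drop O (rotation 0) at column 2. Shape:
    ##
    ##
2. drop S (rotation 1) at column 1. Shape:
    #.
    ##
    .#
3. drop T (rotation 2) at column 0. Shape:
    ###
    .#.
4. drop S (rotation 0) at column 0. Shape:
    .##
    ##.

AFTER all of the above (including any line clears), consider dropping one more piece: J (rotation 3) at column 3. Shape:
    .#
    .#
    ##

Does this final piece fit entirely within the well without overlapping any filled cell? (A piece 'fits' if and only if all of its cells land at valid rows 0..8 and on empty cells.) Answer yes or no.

Answer: yes

Derivation:
Drop 1: O rot0 at col 2 lands with bottom-row=0; cleared 0 line(s) (total 0); column heights now [0 0 2 2 0], max=2
Drop 2: S rot1 at col 1 lands with bottom-row=2; cleared 0 line(s) (total 0); column heights now [0 5 4 2 0], max=5
Drop 3: T rot2 at col 0 lands with bottom-row=5; cleared 0 line(s) (total 0); column heights now [7 7 7 2 0], max=7
Drop 4: S rot0 at col 0 lands with bottom-row=7; cleared 0 line(s) (total 0); column heights now [8 9 9 2 0], max=9
Test piece J rot3 at col 3 (width 2): heights before test = [8 9 9 2 0]; fits = True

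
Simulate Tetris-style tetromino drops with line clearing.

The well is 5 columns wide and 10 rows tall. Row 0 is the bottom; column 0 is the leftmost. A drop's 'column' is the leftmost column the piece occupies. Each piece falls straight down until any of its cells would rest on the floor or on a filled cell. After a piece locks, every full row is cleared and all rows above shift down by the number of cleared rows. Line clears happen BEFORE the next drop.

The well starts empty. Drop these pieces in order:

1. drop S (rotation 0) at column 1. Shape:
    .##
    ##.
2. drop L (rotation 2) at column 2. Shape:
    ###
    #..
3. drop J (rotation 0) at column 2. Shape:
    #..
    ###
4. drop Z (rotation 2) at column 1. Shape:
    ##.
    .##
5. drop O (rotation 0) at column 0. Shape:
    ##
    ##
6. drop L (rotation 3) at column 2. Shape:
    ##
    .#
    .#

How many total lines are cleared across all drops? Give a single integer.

Drop 1: S rot0 at col 1 lands with bottom-row=0; cleared 0 line(s) (total 0); column heights now [0 1 2 2 0], max=2
Drop 2: L rot2 at col 2 lands with bottom-row=2; cleared 0 line(s) (total 0); column heights now [0 1 4 4 4], max=4
Drop 3: J rot0 at col 2 lands with bottom-row=4; cleared 0 line(s) (total 0); column heights now [0 1 6 5 5], max=6
Drop 4: Z rot2 at col 1 lands with bottom-row=6; cleared 0 line(s) (total 0); column heights now [0 8 8 7 5], max=8
Drop 5: O rot0 at col 0 lands with bottom-row=8; cleared 0 line(s) (total 0); column heights now [10 10 8 7 5], max=10
Drop 6: L rot3 at col 2 lands with bottom-row=7; cleared 0 line(s) (total 0); column heights now [10 10 10 10 5], max=10

Answer: 0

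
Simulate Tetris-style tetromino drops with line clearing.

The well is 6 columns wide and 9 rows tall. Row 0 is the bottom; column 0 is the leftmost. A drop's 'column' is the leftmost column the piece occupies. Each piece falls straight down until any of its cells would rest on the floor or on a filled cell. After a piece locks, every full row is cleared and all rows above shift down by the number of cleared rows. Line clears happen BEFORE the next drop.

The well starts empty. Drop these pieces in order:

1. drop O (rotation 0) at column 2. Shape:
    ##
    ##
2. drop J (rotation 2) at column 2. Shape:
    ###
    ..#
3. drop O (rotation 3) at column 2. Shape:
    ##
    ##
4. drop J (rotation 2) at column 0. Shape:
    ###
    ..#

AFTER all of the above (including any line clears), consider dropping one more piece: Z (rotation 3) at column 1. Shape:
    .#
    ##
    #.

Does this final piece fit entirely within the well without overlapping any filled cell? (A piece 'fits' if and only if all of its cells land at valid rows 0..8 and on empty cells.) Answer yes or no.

Answer: no

Derivation:
Drop 1: O rot0 at col 2 lands with bottom-row=0; cleared 0 line(s) (total 0); column heights now [0 0 2 2 0 0], max=2
Drop 2: J rot2 at col 2 lands with bottom-row=1; cleared 0 line(s) (total 0); column heights now [0 0 3 3 3 0], max=3
Drop 3: O rot3 at col 2 lands with bottom-row=3; cleared 0 line(s) (total 0); column heights now [0 0 5 5 3 0], max=5
Drop 4: J rot2 at col 0 lands with bottom-row=5; cleared 0 line(s) (total 0); column heights now [7 7 7 5 3 0], max=7
Test piece Z rot3 at col 1 (width 2): heights before test = [7 7 7 5 3 0]; fits = False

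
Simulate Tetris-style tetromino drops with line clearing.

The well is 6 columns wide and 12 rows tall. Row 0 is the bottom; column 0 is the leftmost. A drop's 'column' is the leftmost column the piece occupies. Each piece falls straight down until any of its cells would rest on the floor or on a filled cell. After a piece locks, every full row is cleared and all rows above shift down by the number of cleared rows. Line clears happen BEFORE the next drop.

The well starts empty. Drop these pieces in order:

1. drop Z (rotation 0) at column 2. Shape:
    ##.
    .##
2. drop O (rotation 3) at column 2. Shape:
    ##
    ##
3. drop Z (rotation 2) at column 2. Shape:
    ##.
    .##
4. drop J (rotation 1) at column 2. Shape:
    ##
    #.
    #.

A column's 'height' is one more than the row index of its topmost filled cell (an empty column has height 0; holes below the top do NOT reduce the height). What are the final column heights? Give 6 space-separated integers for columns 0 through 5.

Answer: 0 0 9 9 5 0

Derivation:
Drop 1: Z rot0 at col 2 lands with bottom-row=0; cleared 0 line(s) (total 0); column heights now [0 0 2 2 1 0], max=2
Drop 2: O rot3 at col 2 lands with bottom-row=2; cleared 0 line(s) (total 0); column heights now [0 0 4 4 1 0], max=4
Drop 3: Z rot2 at col 2 lands with bottom-row=4; cleared 0 line(s) (total 0); column heights now [0 0 6 6 5 0], max=6
Drop 4: J rot1 at col 2 lands with bottom-row=6; cleared 0 line(s) (total 0); column heights now [0 0 9 9 5 0], max=9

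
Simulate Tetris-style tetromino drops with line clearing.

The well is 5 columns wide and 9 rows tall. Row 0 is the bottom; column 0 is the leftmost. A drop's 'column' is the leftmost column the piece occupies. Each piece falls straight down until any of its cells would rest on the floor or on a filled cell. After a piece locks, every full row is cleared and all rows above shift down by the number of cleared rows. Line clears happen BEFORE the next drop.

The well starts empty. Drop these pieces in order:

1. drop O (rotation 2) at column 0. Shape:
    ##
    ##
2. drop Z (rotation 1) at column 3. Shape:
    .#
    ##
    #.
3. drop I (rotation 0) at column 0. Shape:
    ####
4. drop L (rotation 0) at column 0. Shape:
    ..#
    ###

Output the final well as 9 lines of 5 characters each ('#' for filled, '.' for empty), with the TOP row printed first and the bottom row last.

Drop 1: O rot2 at col 0 lands with bottom-row=0; cleared 0 line(s) (total 0); column heights now [2 2 0 0 0], max=2
Drop 2: Z rot1 at col 3 lands with bottom-row=0; cleared 0 line(s) (total 0); column heights now [2 2 0 2 3], max=3
Drop 3: I rot0 at col 0 lands with bottom-row=2; cleared 1 line(s) (total 1); column heights now [2 2 0 2 2], max=2
Drop 4: L rot0 at col 0 lands with bottom-row=2; cleared 0 line(s) (total 1); column heights now [3 3 4 2 2], max=4

Answer: .....
.....
.....
.....
.....
..#..
###..
##.##
##.#.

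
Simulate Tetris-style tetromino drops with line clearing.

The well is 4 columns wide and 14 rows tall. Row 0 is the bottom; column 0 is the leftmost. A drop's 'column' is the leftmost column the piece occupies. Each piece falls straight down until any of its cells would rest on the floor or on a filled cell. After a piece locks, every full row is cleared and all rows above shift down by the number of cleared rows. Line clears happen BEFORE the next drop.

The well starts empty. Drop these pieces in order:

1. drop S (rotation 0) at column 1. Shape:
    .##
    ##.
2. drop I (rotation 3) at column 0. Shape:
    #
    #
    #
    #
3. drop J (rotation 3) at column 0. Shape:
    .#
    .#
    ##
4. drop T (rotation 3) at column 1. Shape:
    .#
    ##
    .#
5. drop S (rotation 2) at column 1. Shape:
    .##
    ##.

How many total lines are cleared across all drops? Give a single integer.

Answer: 0

Derivation:
Drop 1: S rot0 at col 1 lands with bottom-row=0; cleared 0 line(s) (total 0); column heights now [0 1 2 2], max=2
Drop 2: I rot3 at col 0 lands with bottom-row=0; cleared 0 line(s) (total 0); column heights now [4 1 2 2], max=4
Drop 3: J rot3 at col 0 lands with bottom-row=4; cleared 0 line(s) (total 0); column heights now [5 7 2 2], max=7
Drop 4: T rot3 at col 1 lands with bottom-row=6; cleared 0 line(s) (total 0); column heights now [5 8 9 2], max=9
Drop 5: S rot2 at col 1 lands with bottom-row=9; cleared 0 line(s) (total 0); column heights now [5 10 11 11], max=11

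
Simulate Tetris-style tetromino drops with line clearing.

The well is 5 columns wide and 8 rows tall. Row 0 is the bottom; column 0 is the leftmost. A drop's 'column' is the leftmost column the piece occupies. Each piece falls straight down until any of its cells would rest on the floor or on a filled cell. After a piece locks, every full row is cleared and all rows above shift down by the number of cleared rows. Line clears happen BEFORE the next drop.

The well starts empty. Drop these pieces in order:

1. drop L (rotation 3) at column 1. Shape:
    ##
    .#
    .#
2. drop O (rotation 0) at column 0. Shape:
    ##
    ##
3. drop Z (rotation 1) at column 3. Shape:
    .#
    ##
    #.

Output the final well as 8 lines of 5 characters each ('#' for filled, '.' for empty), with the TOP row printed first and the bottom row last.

Drop 1: L rot3 at col 1 lands with bottom-row=0; cleared 0 line(s) (total 0); column heights now [0 3 3 0 0], max=3
Drop 2: O rot0 at col 0 lands with bottom-row=3; cleared 0 line(s) (total 0); column heights now [5 5 3 0 0], max=5
Drop 3: Z rot1 at col 3 lands with bottom-row=0; cleared 0 line(s) (total 0); column heights now [5 5 3 2 3], max=5

Answer: .....
.....
.....
##...
##...
.##.#
..###
..##.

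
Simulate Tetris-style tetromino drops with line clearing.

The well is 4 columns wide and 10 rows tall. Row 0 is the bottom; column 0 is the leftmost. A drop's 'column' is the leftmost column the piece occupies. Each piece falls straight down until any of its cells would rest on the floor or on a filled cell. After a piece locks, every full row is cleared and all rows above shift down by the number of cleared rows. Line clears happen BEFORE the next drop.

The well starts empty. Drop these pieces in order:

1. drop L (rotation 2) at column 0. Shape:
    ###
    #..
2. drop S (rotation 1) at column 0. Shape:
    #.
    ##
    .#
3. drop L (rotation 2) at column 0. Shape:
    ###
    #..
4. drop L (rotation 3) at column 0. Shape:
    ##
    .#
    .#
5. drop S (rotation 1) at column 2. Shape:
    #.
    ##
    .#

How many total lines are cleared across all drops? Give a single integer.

Drop 1: L rot2 at col 0 lands with bottom-row=0; cleared 0 line(s) (total 0); column heights now [2 2 2 0], max=2
Drop 2: S rot1 at col 0 lands with bottom-row=2; cleared 0 line(s) (total 0); column heights now [5 4 2 0], max=5
Drop 3: L rot2 at col 0 lands with bottom-row=5; cleared 0 line(s) (total 0); column heights now [7 7 7 0], max=7
Drop 4: L rot3 at col 0 lands with bottom-row=7; cleared 0 line(s) (total 0); column heights now [10 10 7 0], max=10
Drop 5: S rot1 at col 2 lands with bottom-row=6; cleared 1 line(s) (total 1); column heights now [9 9 8 7], max=9

Answer: 1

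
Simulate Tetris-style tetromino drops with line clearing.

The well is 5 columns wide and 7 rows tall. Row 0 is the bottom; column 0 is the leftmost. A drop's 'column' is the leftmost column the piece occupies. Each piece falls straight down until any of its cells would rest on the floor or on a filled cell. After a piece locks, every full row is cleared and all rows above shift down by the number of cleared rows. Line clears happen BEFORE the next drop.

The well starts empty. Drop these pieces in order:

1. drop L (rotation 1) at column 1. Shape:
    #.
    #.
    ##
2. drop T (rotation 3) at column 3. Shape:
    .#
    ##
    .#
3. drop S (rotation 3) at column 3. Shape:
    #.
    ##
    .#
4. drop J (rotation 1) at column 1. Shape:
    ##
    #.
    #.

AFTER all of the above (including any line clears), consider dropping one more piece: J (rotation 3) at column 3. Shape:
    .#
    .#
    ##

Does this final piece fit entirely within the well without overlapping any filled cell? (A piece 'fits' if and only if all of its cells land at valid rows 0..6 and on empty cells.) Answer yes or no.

Answer: no

Derivation:
Drop 1: L rot1 at col 1 lands with bottom-row=0; cleared 0 line(s) (total 0); column heights now [0 3 1 0 0], max=3
Drop 2: T rot3 at col 3 lands with bottom-row=0; cleared 0 line(s) (total 0); column heights now [0 3 1 2 3], max=3
Drop 3: S rot3 at col 3 lands with bottom-row=3; cleared 0 line(s) (total 0); column heights now [0 3 1 6 5], max=6
Drop 4: J rot1 at col 1 lands with bottom-row=3; cleared 0 line(s) (total 0); column heights now [0 6 6 6 5], max=6
Test piece J rot3 at col 3 (width 2): heights before test = [0 6 6 6 5]; fits = False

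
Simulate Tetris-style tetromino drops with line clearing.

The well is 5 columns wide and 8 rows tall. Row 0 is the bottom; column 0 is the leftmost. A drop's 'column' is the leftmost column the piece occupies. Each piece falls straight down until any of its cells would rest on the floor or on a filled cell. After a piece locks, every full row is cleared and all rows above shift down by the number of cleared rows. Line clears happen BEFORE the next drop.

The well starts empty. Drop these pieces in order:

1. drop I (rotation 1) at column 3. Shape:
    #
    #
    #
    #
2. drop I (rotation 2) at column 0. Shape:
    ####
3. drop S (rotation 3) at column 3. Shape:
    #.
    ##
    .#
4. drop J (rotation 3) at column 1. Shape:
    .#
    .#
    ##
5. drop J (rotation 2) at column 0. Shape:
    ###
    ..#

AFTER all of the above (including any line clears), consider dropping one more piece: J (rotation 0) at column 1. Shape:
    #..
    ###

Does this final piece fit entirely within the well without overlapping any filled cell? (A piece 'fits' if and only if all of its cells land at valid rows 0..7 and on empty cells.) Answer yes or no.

Drop 1: I rot1 at col 3 lands with bottom-row=0; cleared 0 line(s) (total 0); column heights now [0 0 0 4 0], max=4
Drop 2: I rot2 at col 0 lands with bottom-row=4; cleared 0 line(s) (total 0); column heights now [5 5 5 5 0], max=5
Drop 3: S rot3 at col 3 lands with bottom-row=4; cleared 1 line(s) (total 1); column heights now [0 0 0 6 5], max=6
Drop 4: J rot3 at col 1 lands with bottom-row=0; cleared 0 line(s) (total 1); column heights now [0 1 3 6 5], max=6
Drop 5: J rot2 at col 0 lands with bottom-row=3; cleared 1 line(s) (total 2); column heights now [0 1 4 5 0], max=5
Test piece J rot0 at col 1 (width 3): heights before test = [0 1 4 5 0]; fits = True

Answer: yes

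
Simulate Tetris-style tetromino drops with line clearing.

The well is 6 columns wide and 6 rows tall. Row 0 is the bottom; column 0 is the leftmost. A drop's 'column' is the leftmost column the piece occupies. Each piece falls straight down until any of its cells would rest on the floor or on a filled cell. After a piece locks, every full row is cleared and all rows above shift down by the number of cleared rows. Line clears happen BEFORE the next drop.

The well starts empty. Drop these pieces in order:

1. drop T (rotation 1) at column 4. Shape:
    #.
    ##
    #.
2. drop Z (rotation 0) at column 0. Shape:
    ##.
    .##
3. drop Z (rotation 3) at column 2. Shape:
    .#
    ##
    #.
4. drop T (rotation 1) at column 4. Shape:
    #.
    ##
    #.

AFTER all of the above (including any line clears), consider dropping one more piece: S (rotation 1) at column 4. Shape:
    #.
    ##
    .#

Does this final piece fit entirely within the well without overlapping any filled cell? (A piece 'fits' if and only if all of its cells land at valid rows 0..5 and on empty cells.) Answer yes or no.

Drop 1: T rot1 at col 4 lands with bottom-row=0; cleared 0 line(s) (total 0); column heights now [0 0 0 0 3 2], max=3
Drop 2: Z rot0 at col 0 lands with bottom-row=0; cleared 0 line(s) (total 0); column heights now [2 2 1 0 3 2], max=3
Drop 3: Z rot3 at col 2 lands with bottom-row=1; cleared 0 line(s) (total 0); column heights now [2 2 3 4 3 2], max=4
Drop 4: T rot1 at col 4 lands with bottom-row=3; cleared 0 line(s) (total 0); column heights now [2 2 3 4 6 5], max=6
Test piece S rot1 at col 4 (width 2): heights before test = [2 2 3 4 6 5]; fits = False

Answer: no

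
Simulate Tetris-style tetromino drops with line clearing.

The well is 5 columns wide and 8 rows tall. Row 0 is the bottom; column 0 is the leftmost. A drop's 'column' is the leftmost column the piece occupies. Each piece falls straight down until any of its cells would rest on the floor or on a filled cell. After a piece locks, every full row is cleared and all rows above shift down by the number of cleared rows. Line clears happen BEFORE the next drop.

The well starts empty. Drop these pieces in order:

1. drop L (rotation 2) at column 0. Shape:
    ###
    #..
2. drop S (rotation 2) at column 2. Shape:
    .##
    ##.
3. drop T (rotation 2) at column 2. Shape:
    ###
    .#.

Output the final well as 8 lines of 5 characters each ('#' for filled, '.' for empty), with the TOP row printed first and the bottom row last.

Drop 1: L rot2 at col 0 lands with bottom-row=0; cleared 0 line(s) (total 0); column heights now [2 2 2 0 0], max=2
Drop 2: S rot2 at col 2 lands with bottom-row=2; cleared 0 line(s) (total 0); column heights now [2 2 3 4 4], max=4
Drop 3: T rot2 at col 2 lands with bottom-row=4; cleared 0 line(s) (total 0); column heights now [2 2 6 6 6], max=6

Answer: .....
.....
..###
...#.
...##
..##.
###..
#....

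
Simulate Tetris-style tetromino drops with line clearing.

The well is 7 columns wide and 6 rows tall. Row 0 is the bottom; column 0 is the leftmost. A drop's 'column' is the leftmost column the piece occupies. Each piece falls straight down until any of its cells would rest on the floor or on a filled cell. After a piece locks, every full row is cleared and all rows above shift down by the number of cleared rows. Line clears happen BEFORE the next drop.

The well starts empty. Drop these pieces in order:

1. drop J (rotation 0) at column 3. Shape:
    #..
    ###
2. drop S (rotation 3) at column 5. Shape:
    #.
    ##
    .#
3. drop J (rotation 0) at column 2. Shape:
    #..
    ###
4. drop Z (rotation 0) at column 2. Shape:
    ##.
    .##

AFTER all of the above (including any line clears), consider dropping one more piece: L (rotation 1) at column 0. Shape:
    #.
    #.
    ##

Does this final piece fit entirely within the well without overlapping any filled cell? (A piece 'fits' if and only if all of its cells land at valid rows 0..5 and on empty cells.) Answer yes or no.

Answer: yes

Derivation:
Drop 1: J rot0 at col 3 lands with bottom-row=0; cleared 0 line(s) (total 0); column heights now [0 0 0 2 1 1 0], max=2
Drop 2: S rot3 at col 5 lands with bottom-row=0; cleared 0 line(s) (total 0); column heights now [0 0 0 2 1 3 2], max=3
Drop 3: J rot0 at col 2 lands with bottom-row=2; cleared 0 line(s) (total 0); column heights now [0 0 4 3 3 3 2], max=4
Drop 4: Z rot0 at col 2 lands with bottom-row=3; cleared 0 line(s) (total 0); column heights now [0 0 5 5 4 3 2], max=5
Test piece L rot1 at col 0 (width 2): heights before test = [0 0 5 5 4 3 2]; fits = True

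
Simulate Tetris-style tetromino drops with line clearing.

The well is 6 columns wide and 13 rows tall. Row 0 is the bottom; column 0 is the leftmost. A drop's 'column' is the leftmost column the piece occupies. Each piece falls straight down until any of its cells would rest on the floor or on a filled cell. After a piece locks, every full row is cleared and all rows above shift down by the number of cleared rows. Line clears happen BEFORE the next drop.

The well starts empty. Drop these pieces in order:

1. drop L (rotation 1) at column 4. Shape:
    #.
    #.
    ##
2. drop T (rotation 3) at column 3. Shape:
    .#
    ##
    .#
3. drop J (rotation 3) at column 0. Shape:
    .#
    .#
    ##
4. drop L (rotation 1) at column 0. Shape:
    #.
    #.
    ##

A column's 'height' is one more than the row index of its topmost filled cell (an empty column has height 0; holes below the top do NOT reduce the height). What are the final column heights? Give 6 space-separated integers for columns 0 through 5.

Answer: 6 4 0 5 6 1

Derivation:
Drop 1: L rot1 at col 4 lands with bottom-row=0; cleared 0 line(s) (total 0); column heights now [0 0 0 0 3 1], max=3
Drop 2: T rot3 at col 3 lands with bottom-row=3; cleared 0 line(s) (total 0); column heights now [0 0 0 5 6 1], max=6
Drop 3: J rot3 at col 0 lands with bottom-row=0; cleared 0 line(s) (total 0); column heights now [1 3 0 5 6 1], max=6
Drop 4: L rot1 at col 0 lands with bottom-row=3; cleared 0 line(s) (total 0); column heights now [6 4 0 5 6 1], max=6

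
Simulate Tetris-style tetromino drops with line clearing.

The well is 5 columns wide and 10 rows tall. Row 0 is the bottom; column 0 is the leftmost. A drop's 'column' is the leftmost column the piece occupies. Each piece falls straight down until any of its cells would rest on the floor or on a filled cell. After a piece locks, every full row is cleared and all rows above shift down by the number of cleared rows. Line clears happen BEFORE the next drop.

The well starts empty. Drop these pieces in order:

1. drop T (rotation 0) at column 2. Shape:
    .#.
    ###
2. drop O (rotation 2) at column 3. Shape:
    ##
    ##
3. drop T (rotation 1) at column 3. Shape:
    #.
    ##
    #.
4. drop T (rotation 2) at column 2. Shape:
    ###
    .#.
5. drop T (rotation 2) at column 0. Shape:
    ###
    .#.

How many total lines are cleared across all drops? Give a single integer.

Answer: 0

Derivation:
Drop 1: T rot0 at col 2 lands with bottom-row=0; cleared 0 line(s) (total 0); column heights now [0 0 1 2 1], max=2
Drop 2: O rot2 at col 3 lands with bottom-row=2; cleared 0 line(s) (total 0); column heights now [0 0 1 4 4], max=4
Drop 3: T rot1 at col 3 lands with bottom-row=4; cleared 0 line(s) (total 0); column heights now [0 0 1 7 6], max=7
Drop 4: T rot2 at col 2 lands with bottom-row=7; cleared 0 line(s) (total 0); column heights now [0 0 9 9 9], max=9
Drop 5: T rot2 at col 0 lands with bottom-row=8; cleared 0 line(s) (total 0); column heights now [10 10 10 9 9], max=10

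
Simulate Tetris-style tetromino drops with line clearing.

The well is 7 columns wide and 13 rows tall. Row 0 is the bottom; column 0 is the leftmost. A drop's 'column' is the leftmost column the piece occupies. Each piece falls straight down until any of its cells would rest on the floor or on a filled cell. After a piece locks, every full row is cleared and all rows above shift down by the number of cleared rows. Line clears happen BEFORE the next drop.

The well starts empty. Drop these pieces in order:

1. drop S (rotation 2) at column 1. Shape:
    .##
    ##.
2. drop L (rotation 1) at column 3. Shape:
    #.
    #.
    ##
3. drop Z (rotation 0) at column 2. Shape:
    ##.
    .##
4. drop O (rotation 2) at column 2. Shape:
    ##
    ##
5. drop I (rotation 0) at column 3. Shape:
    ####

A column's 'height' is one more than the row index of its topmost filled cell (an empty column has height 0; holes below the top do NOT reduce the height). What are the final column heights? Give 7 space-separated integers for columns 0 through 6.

Drop 1: S rot2 at col 1 lands with bottom-row=0; cleared 0 line(s) (total 0); column heights now [0 1 2 2 0 0 0], max=2
Drop 2: L rot1 at col 3 lands with bottom-row=2; cleared 0 line(s) (total 0); column heights now [0 1 2 5 3 0 0], max=5
Drop 3: Z rot0 at col 2 lands with bottom-row=5; cleared 0 line(s) (total 0); column heights now [0 1 7 7 6 0 0], max=7
Drop 4: O rot2 at col 2 lands with bottom-row=7; cleared 0 line(s) (total 0); column heights now [0 1 9 9 6 0 0], max=9
Drop 5: I rot0 at col 3 lands with bottom-row=9; cleared 0 line(s) (total 0); column heights now [0 1 9 10 10 10 10], max=10

Answer: 0 1 9 10 10 10 10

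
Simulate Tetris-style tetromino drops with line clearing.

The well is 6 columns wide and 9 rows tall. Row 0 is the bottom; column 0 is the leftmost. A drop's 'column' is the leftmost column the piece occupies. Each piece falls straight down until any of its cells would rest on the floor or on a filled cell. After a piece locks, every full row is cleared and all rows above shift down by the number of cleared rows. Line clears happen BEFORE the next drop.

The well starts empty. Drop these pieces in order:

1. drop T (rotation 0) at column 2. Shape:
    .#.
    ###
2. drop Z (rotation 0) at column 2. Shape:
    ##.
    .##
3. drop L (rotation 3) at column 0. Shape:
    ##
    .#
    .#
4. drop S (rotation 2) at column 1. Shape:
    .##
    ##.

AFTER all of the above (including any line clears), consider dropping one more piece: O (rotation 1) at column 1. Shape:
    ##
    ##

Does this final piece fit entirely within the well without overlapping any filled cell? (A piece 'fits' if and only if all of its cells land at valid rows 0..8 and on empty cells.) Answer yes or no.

Answer: yes

Derivation:
Drop 1: T rot0 at col 2 lands with bottom-row=0; cleared 0 line(s) (total 0); column heights now [0 0 1 2 1 0], max=2
Drop 2: Z rot0 at col 2 lands with bottom-row=2; cleared 0 line(s) (total 0); column heights now [0 0 4 4 3 0], max=4
Drop 3: L rot3 at col 0 lands with bottom-row=0; cleared 0 line(s) (total 0); column heights now [3 3 4 4 3 0], max=4
Drop 4: S rot2 at col 1 lands with bottom-row=4; cleared 0 line(s) (total 0); column heights now [3 5 6 6 3 0], max=6
Test piece O rot1 at col 1 (width 2): heights before test = [3 5 6 6 3 0]; fits = True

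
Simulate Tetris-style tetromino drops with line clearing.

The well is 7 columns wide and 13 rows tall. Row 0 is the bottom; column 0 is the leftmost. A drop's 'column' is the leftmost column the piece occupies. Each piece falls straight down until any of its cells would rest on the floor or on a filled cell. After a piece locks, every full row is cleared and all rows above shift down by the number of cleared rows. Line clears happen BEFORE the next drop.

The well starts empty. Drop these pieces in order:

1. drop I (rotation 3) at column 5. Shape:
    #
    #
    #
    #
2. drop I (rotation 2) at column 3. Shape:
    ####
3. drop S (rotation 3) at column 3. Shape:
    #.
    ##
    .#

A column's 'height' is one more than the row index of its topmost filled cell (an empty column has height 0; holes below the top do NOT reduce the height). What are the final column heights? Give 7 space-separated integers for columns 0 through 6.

Drop 1: I rot3 at col 5 lands with bottom-row=0; cleared 0 line(s) (total 0); column heights now [0 0 0 0 0 4 0], max=4
Drop 2: I rot2 at col 3 lands with bottom-row=4; cleared 0 line(s) (total 0); column heights now [0 0 0 5 5 5 5], max=5
Drop 3: S rot3 at col 3 lands with bottom-row=5; cleared 0 line(s) (total 0); column heights now [0 0 0 8 7 5 5], max=8

Answer: 0 0 0 8 7 5 5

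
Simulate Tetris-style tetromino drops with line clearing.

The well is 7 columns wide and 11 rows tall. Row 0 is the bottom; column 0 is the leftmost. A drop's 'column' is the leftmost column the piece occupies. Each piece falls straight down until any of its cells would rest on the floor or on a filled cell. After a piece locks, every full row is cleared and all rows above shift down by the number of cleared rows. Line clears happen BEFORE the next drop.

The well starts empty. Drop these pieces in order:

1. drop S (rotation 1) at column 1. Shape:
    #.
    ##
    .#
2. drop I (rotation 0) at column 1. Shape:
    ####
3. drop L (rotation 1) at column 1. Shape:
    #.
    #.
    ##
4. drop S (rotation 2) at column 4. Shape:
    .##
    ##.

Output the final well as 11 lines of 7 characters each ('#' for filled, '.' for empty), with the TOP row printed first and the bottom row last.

Drop 1: S rot1 at col 1 lands with bottom-row=0; cleared 0 line(s) (total 0); column heights now [0 3 2 0 0 0 0], max=3
Drop 2: I rot0 at col 1 lands with bottom-row=3; cleared 0 line(s) (total 0); column heights now [0 4 4 4 4 0 0], max=4
Drop 3: L rot1 at col 1 lands with bottom-row=4; cleared 0 line(s) (total 0); column heights now [0 7 5 4 4 0 0], max=7
Drop 4: S rot2 at col 4 lands with bottom-row=4; cleared 0 line(s) (total 0); column heights now [0 7 5 4 5 6 6], max=7

Answer: .......
.......
.......
.......
.#.....
.#...##
.##.##.
.####..
.#.....
.##....
..#....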